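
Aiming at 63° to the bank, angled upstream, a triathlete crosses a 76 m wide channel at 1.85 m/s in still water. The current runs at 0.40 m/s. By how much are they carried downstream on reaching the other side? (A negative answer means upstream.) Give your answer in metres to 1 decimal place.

-20.3 m

Perpendicular speed = 1.648 m/s; crossing time = 76 / 1.648 = 46.106 s.
Net downstream speed = -0.440 m/s.
Drift = -0.440 × 46.106 = -20.281 m (upstream).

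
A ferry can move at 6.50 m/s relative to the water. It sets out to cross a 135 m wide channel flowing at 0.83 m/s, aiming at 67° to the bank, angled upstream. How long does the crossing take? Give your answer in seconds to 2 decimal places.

22.56 s

The component of the ferry's velocity perpendicular to the bank is 6.50 × sin 67° = 5.983 m/s.
Only the cross-stream component determines the crossing time; the current contributes nothing perpendicular to the bank.
Time = 135 / 5.983 = 22.563 s.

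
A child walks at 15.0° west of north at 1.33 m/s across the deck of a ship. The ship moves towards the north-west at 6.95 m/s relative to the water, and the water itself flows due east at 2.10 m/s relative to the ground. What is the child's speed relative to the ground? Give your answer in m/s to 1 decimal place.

7.0 m/s

In east/north components (m/s): child relative to ship = (-0.344, 1.285); ship relative to water = (-4.914, 4.914); water relative to ground = (2.100, 0.000).
Sum = (-3.159, 6.199) m/s.
Speed = |(-3.159, 6.199)| = 6.957 m/s.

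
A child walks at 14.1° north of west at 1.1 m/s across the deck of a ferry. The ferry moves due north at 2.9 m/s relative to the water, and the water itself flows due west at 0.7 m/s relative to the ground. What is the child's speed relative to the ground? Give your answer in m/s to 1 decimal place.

3.6 m/s

In east/north components (m/s): child relative to ferry = (-1.067, 0.268); ferry relative to water = (0.000, 2.900); water relative to ground = (-0.700, 0.000).
Sum = (-1.767, 3.168) m/s.
Speed = |(-1.767, 3.168)| = 3.627 m/s.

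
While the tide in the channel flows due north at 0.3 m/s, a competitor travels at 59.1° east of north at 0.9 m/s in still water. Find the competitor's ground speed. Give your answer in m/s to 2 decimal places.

1.09 m/s

Taking east as x and north as y: velocity relative to the water = (0.772, 0.462) m/s; the water relative to ground = (0.000, 0.300) m/s.
Velocity relative to ground = (0.772, 0.462) + (0.000, 0.300) = (0.772, 0.762) m/s.
Speed = |(0.772, 0.762)| = 1.085 m/s.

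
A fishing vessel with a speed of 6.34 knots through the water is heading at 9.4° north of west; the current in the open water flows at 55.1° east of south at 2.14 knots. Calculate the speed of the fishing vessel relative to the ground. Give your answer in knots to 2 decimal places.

Taking east as x and north as y: velocity relative to the water = (-6.255, 1.035) knots; the water relative to ground = (1.755, -1.224) knots.
Velocity relative to ground = (-6.255, 1.035) + (1.755, -1.224) = (-4.500, -0.189) knots.
Speed = |(-4.500, -0.189)| = 4.504 knots.

4.50 knots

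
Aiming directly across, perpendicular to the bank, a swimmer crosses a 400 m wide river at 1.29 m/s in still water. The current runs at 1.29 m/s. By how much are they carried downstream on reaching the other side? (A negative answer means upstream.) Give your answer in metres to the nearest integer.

Perpendicular speed = 1.290 m/s; crossing time = 400 / 1.290 = 310.078 s.
Net downstream speed = 1.290 m/s.
Drift = 1.290 × 310.078 = 400.000 m (downstream).

400 m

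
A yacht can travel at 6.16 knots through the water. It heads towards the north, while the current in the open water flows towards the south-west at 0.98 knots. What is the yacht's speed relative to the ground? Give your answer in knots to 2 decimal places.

Taking east as x and north as y: velocity relative to the water = (0.000, 6.160) knots; the water relative to ground = (-0.693, -0.693) knots.
Velocity relative to ground = (0.000, 6.160) + (-0.693, -0.693) = (-0.693, 5.467) knots.
Speed = |(-0.693, 5.467)| = 5.511 knots.

5.51 knots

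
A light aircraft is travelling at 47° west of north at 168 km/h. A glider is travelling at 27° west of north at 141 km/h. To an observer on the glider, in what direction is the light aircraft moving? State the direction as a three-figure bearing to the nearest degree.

259°

Taking east as x and north as y: light aircraft velocity = (-122.867, 114.576) km/h; glider velocity = (-64.013, 125.632) km/h.
Velocity of light aircraft relative to glider = (-122.867, 114.576) − (-64.013, 125.632) = (-58.855, -11.056) km/h.
Bearing = atan2(-58.85, -11.06) = 259.36° clockwise from north.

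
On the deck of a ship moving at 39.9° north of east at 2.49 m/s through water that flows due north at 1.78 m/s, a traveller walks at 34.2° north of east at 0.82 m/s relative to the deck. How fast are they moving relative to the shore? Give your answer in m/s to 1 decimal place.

4.6 m/s

In east/north components (m/s): traveller relative to ship = (0.678, 0.461); ship relative to water = (1.910, 1.597); water relative to ground = (0.000, 1.780).
Sum = (2.588, 3.838) m/s.
Speed = |(2.588, 3.838)| = 4.629 m/s.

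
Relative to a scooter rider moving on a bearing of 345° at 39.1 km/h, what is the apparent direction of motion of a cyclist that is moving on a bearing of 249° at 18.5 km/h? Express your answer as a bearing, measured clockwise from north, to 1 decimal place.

189.2°

Taking east as x and north as y: cyclist velocity = (-17.271, -6.630) km/h; scooter rider velocity = (-10.120, 37.768) km/h.
Velocity of cyclist relative to scooter rider = (-17.271, -6.630) − (-10.120, 37.768) = (-7.151, -44.398) km/h.
Bearing = atan2(-7.15, -44.40) = 189.15° clockwise from north.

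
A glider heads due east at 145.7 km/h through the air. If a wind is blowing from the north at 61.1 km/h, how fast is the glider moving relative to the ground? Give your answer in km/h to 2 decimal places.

Taking east as x and north as y: velocity relative to the air = (145.700, 0.000) km/h; the air relative to ground = (0.000, -61.100) km/h.
Velocity relative to ground = (145.700, 0.000) + (0.000, -61.100) = (145.700, -61.100) km/h.
Speed = |(145.700, -61.100)| = 157.993 km/h.

157.99 km/h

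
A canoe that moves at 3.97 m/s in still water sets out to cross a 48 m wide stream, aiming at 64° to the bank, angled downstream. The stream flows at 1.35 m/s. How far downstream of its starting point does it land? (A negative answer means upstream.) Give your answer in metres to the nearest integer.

42 m

Perpendicular speed = 3.568 m/s; crossing time = 48 / 3.568 = 13.452 s.
Net downstream speed = 3.090 m/s.
Drift = 3.090 × 13.452 = 41.572 m (downstream).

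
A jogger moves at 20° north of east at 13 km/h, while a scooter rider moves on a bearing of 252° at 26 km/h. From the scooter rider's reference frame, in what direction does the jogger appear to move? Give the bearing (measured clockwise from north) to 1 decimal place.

Taking east as x and north as y: jogger velocity = (12.216, 4.446) km/h; scooter rider velocity = (-24.727, -8.034) km/h.
Velocity of jogger relative to scooter rider = (12.216, 4.446) − (-24.727, -8.034) = (36.943, 12.481) km/h.
Bearing = atan2(36.94, 12.48) = 71.33° clockwise from north.

071.3°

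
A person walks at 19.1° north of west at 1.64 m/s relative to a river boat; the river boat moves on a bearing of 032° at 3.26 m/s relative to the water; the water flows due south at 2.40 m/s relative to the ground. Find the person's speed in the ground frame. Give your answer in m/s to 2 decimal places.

In east/north components (m/s): person relative to river boat = (-1.550, 0.537); river boat relative to water = (1.728, 2.765); water relative to ground = (0.000, -2.400).
Sum = (0.178, 0.901) m/s.
Speed = |(0.178, 0.901)| = 0.919 m/s.

0.92 m/s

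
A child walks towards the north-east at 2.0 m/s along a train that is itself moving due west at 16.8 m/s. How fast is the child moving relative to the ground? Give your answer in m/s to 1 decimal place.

15.5 m/s

Taking east as x and north as y: train velocity = (-16.800, 0.000) m/s; child velocity relative to train = (1.414, 1.414) m/s.
Velocity relative to ground = (-16.800, 0.000) + (1.414, 1.414) = (-15.386, 1.414) m/s.
Speed = |(-15.386, 1.414)| = 15.451 m/s.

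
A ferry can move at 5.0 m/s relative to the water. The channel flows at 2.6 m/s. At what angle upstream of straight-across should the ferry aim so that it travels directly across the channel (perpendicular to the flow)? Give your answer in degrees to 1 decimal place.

To cancel the current, the upstream component of the ferry's velocity must equal the flow: 5.0 sin θ = 2.6.
sin θ = 2.6 / 5.0 = 0.5200.
θ = arcsin(0.5200) = 31.332°.

31.3°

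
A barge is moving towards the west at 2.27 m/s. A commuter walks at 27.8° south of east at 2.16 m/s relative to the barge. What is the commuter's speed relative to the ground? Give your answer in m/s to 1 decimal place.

Taking east as x and north as y: barge velocity = (-2.270, 0.000) m/s; commuter velocity relative to barge = (1.911, -1.007) m/s.
Velocity relative to ground = (-2.270, 0.000) + (1.911, -1.007) = (-0.359, -1.007) m/s.
Speed = |(-0.359, -1.007)| = 1.070 m/s.

1.1 m/s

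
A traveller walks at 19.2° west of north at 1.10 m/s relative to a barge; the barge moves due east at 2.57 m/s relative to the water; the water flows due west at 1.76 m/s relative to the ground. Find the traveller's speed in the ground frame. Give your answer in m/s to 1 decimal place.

In east/north components (m/s): traveller relative to barge = (-0.362, 1.039); barge relative to water = (2.570, 0.000); water relative to ground = (-1.760, 0.000).
Sum = (0.448, 1.039) m/s.
Speed = |(0.448, 1.039)| = 1.131 m/s.

1.1 m/s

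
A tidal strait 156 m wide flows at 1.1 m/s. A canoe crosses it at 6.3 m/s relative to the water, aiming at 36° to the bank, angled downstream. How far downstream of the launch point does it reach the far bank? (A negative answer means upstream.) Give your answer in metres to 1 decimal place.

Perpendicular speed = 3.703 m/s; crossing time = 156 / 3.703 = 42.127 s.
Net downstream speed = 6.197 m/s.
Drift = 6.197 × 42.127 = 261.056 m (downstream).

261.1 m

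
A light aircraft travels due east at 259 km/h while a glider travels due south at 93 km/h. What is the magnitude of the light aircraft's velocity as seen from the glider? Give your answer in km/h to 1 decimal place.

Taking east as x and north as y: light aircraft velocity = (259.000, 0.000) km/h; glider velocity = (0.000, -93.000) km/h.
Velocity of light aircraft relative to glider = (259.000, 0.000) − (0.000, -93.000) = (259.000, 93.000) km/h.
Magnitude = |(259.000, 93.000)| = 275.191 km/h.

275.2 km/h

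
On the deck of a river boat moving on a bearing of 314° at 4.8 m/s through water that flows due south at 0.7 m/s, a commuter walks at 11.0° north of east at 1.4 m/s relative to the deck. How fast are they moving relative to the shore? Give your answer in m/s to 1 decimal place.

3.6 m/s

In east/north components (m/s): commuter relative to river boat = (1.374, 0.267); river boat relative to water = (-3.453, 3.334); water relative to ground = (0.000, -0.700).
Sum = (-2.079, 2.901) m/s.
Speed = |(-2.079, 2.901)| = 3.569 m/s.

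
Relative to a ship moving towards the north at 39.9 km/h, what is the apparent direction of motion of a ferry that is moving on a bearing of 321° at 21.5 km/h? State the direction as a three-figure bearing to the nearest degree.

Taking east as x and north as y: ferry velocity = (-13.530, 16.709) km/h; ship velocity = (0.000, 39.900) km/h.
Velocity of ferry relative to ship = (-13.530, 16.709) − (0.000, 39.900) = (-13.530, -23.191) km/h.
Bearing = atan2(-13.53, -23.19) = 210.26° clockwise from north.

210°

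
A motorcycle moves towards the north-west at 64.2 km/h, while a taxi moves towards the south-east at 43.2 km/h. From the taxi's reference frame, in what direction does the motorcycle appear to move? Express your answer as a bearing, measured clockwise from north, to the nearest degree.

315°

Taking east as x and north as y: motorcycle velocity = (-45.396, 45.396) km/h; taxi velocity = (30.547, -30.547) km/h.
Velocity of motorcycle relative to taxi = (-45.396, 45.396) − (30.547, -30.547) = (-75.943, 75.943) km/h.
Bearing = atan2(-75.94, 75.94) = 315.00° clockwise from north.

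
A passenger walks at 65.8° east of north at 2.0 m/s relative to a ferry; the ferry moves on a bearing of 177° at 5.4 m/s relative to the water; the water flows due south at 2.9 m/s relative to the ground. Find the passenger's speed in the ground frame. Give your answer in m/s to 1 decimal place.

7.8 m/s

In east/north components (m/s): passenger relative to ferry = (1.824, 0.820); ferry relative to water = (0.283, -5.393); water relative to ground = (0.000, -2.900).
Sum = (2.107, -7.473) m/s.
Speed = |(2.107, -7.473)| = 7.764 m/s.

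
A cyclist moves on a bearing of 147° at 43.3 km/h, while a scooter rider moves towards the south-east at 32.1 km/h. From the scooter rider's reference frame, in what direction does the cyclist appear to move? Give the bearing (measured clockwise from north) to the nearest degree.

Taking east as x and north as y: cyclist velocity = (23.583, -36.314) km/h; scooter rider velocity = (22.698, -22.698) km/h.
Velocity of cyclist relative to scooter rider = (23.583, -36.314) − (22.698, -22.698) = (0.885, -13.616) km/h.
Bearing = atan2(0.88, -13.62) = 176.28° clockwise from north.

176°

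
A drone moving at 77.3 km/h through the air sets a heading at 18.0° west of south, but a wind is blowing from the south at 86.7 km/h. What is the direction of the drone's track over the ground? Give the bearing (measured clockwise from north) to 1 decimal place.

298.9°

Taking east as x and north as y: velocity relative to the air = (-23.887, -73.517) km/h; the air relative to ground = (0.000, 86.700) km/h.
Velocity relative to ground = (-23.887, -73.517) + (0.000, 86.700) = (-23.887, 13.183) km/h.
Bearing = atan2(-23.89, 13.18) = 298.89° clockwise from north.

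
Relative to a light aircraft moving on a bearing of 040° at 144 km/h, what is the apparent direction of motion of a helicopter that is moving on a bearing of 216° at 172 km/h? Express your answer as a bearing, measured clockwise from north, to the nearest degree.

Taking east as x and north as y: helicopter velocity = (-101.099, -139.151) km/h; light aircraft velocity = (92.561, 110.310) km/h.
Velocity of helicopter relative to light aircraft = (-101.099, -139.151) − (92.561, 110.310) = (-193.660, -249.461) km/h.
Bearing = atan2(-193.66, -249.46) = 217.82° clockwise from north.

218°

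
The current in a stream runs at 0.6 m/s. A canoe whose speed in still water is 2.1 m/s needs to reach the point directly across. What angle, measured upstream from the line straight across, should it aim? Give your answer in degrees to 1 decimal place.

16.6°

To cancel the current, the upstream component of the canoe's velocity must equal the flow: 2.1 sin θ = 0.6.
sin θ = 0.6 / 2.1 = 0.2857.
θ = arcsin(0.2857) = 16.602°.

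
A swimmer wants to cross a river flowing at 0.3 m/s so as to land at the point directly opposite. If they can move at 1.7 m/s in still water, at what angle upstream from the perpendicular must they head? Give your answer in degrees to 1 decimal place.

10.2°

To cancel the current, the upstream component of the swimmer's velocity must equal the flow: 1.7 sin θ = 0.3.
sin θ = 0.3 / 1.7 = 0.1765.
θ = arcsin(0.1765) = 10.164°.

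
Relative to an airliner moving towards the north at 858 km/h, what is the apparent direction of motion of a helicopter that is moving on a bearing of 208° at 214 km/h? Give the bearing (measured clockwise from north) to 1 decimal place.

Taking east as x and north as y: helicopter velocity = (-100.467, -188.951) km/h; airliner velocity = (0.000, 858.000) km/h.
Velocity of helicopter relative to airliner = (-100.467, -188.951) − (0.000, 858.000) = (-100.467, -1046.951) km/h.
Bearing = atan2(-100.47, -1046.95) = 185.48° clockwise from north.

185.5°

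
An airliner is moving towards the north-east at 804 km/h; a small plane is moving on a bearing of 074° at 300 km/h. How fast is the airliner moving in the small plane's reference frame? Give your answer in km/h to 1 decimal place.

Taking east as x and north as y: airliner velocity = (568.514, 568.514) km/h; small plane velocity = (288.379, 82.691) km/h.
Velocity of airliner relative to small plane = (568.514, 568.514) − (288.379, 82.691) = (280.135, 485.823) km/h.
Magnitude = |(280.135, 485.823)| = 560.803 km/h.

560.8 km/h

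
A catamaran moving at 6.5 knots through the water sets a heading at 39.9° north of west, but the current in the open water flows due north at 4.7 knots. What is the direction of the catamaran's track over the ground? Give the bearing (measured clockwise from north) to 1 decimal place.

330.7°

Taking east as x and north as y: velocity relative to the water = (-4.987, 4.169) knots; the water relative to ground = (0.000, 4.700) knots.
Velocity relative to ground = (-4.987, 4.169) + (0.000, 4.700) = (-4.987, 8.869) knots.
Bearing = atan2(-4.99, 8.87) = 330.65° clockwise from north.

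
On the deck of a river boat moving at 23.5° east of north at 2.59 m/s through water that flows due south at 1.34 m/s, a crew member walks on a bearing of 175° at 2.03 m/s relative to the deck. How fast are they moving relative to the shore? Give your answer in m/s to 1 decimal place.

In east/north components (m/s): crew member relative to river boat = (0.177, -2.022); river boat relative to water = (1.033, 2.375); water relative to ground = (0.000, -1.340).
Sum = (1.210, -0.987) m/s.
Speed = |(1.210, -0.987)| = 1.561 m/s.

1.6 m/s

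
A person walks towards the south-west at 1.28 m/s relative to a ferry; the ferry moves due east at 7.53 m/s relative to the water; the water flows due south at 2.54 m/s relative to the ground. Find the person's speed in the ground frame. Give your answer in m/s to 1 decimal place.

In east/north components (m/s): person relative to ferry = (-0.905, -0.905); ferry relative to water = (7.530, 0.000); water relative to ground = (0.000, -2.540).
Sum = (6.625, -3.445) m/s.
Speed = |(6.625, -3.445)| = 7.467 m/s.

7.5 m/s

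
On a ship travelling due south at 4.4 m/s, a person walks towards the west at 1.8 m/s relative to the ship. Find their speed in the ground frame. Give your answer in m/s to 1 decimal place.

Taking east as x and north as y: ship velocity = (0.000, -4.400) m/s; person velocity relative to ship = (-1.800, 0.000) m/s.
Velocity relative to ground = (0.000, -4.400) + (-1.800, 0.000) = (-1.800, -4.400) m/s.
Speed = |(-1.800, -4.400)| = 4.754 m/s.

4.8 m/s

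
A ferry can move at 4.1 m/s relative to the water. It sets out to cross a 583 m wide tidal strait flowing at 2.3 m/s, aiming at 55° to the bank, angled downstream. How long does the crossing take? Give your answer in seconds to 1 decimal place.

173.6 s

The component of the ferry's velocity perpendicular to the bank is 4.1 × sin 55° = 3.359 m/s.
The current is parallel to the bank, so it does not affect the crossing time.
Time = 583 / 3.359 = 173.588 s.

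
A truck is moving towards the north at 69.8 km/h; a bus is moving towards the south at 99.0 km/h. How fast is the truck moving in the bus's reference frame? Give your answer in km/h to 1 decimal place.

Taking east as x and north as y: truck velocity = (0.000, 69.800) km/h; bus velocity = (0.000, -99.000) km/h.
Velocity of truck relative to bus = (0.000, 69.800) − (0.000, -99.000) = (0.000, 168.800) km/h.
Magnitude = |(0.000, 168.800)| = 168.800 km/h.

168.8 km/h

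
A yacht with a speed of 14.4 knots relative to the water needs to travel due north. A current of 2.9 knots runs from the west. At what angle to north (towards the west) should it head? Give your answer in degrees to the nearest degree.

The current pushes perpendicular to the desired track; the heading must have a component into the current equal to 2.9 knots: 14.4 sin θ = 2.9.
sin θ = 0.2014, so θ = 11.618°.

12°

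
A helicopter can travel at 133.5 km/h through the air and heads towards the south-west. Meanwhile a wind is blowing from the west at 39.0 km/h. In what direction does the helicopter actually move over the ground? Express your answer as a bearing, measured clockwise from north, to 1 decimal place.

210.4°

Taking east as x and north as y: velocity relative to the air = (-94.399, -94.399) km/h; the air relative to ground = (39.000, 0.000) km/h.
Velocity relative to ground = (-94.399, -94.399) + (39.000, 0.000) = (-55.399, -94.399) km/h.
Bearing = atan2(-55.40, -94.40) = 210.41° clockwise from north.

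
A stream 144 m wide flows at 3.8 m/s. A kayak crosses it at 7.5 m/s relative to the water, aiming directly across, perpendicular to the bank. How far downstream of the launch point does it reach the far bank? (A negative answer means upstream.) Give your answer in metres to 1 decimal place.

73.0 m

Perpendicular speed = 7.500 m/s; crossing time = 144 / 7.500 = 19.200 s.
Net downstream speed = 3.800 m/s.
Drift = 3.800 × 19.200 = 72.960 m (downstream).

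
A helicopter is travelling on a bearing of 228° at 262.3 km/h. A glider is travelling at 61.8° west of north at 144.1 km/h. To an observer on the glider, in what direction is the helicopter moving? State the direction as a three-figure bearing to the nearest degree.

196°

Taking east as x and north as y: helicopter velocity = (-194.927, -175.513) km/h; glider velocity = (-126.996, 68.095) km/h.
Velocity of helicopter relative to glider = (-194.927, -175.513) − (-126.996, 68.095) = (-67.931, -243.608) km/h.
Bearing = atan2(-67.93, -243.61) = 195.58° clockwise from north.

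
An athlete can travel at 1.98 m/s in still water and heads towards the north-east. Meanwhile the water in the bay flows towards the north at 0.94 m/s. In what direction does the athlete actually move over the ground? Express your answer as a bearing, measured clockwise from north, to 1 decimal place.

Taking east as x and north as y: velocity relative to the water = (1.400, 1.400) m/s; the water relative to ground = (0.000, 0.940) m/s.
Velocity relative to ground = (1.400, 1.400) + (0.000, 0.940) = (1.400, 2.340) m/s.
Bearing = atan2(1.40, 2.34) = 30.89° clockwise from north.

030.9°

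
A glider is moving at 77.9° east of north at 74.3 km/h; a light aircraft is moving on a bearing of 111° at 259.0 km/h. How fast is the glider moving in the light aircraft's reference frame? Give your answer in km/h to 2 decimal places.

200.90 km/h

Taking east as x and north as y: glider velocity = (72.649, 15.575) km/h; light aircraft velocity = (241.797, -92.817) km/h.
Velocity of glider relative to light aircraft = (72.649, 15.575) − (241.797, -92.817) = (-169.148, 108.392) km/h.
Magnitude = |(-169.148, 108.392)| = 200.898 km/h.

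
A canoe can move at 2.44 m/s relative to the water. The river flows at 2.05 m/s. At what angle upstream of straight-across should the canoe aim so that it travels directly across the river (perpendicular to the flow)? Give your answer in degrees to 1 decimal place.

57.2°

To cancel the current, the upstream component of the canoe's velocity must equal the flow: 2.44 sin θ = 2.05.
sin θ = 2.05 / 2.44 = 0.8402.
θ = arcsin(0.8402) = 57.157°.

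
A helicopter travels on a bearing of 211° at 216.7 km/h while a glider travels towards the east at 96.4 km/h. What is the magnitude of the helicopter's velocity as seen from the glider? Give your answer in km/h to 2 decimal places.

278.87 km/h

Taking east as x and north as y: helicopter velocity = (-111.609, -185.748) km/h; glider velocity = (96.400, 0.000) km/h.
Velocity of helicopter relative to glider = (-111.609, -185.748) − (96.400, 0.000) = (-208.009, -185.748) km/h.
Magnitude = |(-208.009, -185.748)| = 278.873 km/h.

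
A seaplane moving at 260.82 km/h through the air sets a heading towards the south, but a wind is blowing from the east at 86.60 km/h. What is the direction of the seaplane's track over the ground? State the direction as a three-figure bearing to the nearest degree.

198°

Taking east as x and north as y: velocity relative to the air = (0.000, -260.820) km/h; the air relative to ground = (-86.600, 0.000) km/h.
Velocity relative to ground = (0.000, -260.820) + (-86.600, 0.000) = (-86.600, -260.820) km/h.
Bearing = atan2(-86.60, -260.82) = 198.37° clockwise from north.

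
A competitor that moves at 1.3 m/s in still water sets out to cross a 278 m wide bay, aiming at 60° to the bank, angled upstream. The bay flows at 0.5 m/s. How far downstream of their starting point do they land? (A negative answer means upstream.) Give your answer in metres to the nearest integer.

-37 m

Perpendicular speed = 1.126 m/s; crossing time = 278 / 1.126 = 246.928 s.
Net downstream speed = -0.150 m/s.
Drift = -0.150 × 246.928 = -37.039 m (upstream).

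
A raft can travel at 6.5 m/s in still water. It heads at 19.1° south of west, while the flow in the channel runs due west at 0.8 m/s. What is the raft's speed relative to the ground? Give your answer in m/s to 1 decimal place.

Taking east as x and north as y: velocity relative to the water = (-6.142, -2.127) m/s; the water relative to ground = (-0.800, 0.000) m/s.
Velocity relative to ground = (-6.142, -2.127) + (-0.800, 0.000) = (-6.942, -2.127) m/s.
Speed = |(-6.942, -2.127)| = 7.261 m/s.

7.3 m/s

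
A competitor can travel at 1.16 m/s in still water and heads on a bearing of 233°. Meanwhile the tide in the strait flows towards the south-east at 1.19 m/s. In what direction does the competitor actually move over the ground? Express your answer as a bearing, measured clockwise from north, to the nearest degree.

Taking east as x and north as y: velocity relative to the water = (-0.926, -0.698) m/s; the water relative to ground = (0.841, -0.841) m/s.
Velocity relative to ground = (-0.926, -0.698) + (0.841, -0.841) = (-0.085, -1.540) m/s.
Bearing = atan2(-0.08, -1.54) = 183.16° clockwise from north.

183°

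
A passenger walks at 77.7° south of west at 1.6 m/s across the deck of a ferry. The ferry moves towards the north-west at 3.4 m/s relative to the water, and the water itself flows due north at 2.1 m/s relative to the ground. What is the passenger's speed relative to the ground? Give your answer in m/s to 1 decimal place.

4.0 m/s

In east/north components (m/s): passenger relative to ferry = (-0.341, -1.563); ferry relative to water = (-2.404, 2.404); water relative to ground = (0.000, 2.100).
Sum = (-2.745, 2.941) m/s.
Speed = |(-2.745, 2.941)| = 4.023 m/s.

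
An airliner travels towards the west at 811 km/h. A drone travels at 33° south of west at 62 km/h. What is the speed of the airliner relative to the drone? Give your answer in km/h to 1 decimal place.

759.8 km/h

Taking east as x and north as y: airliner velocity = (-811.000, 0.000) km/h; drone velocity = (-51.998, -33.768) km/h.
Velocity of airliner relative to drone = (-811.000, 0.000) − (-51.998, -33.768) = (-759.002, 33.768) km/h.
Magnitude = |(-759.002, 33.768)| = 759.753 km/h.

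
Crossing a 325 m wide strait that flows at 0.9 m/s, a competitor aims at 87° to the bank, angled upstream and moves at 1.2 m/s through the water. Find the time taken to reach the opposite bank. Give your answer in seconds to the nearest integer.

271 s

The component of the competitor's velocity perpendicular to the bank is 1.2 × sin 87° = 1.198 m/s.
The flow acts along the bank and has no component across it.
Time = 325 / 1.198 = 271.205 s.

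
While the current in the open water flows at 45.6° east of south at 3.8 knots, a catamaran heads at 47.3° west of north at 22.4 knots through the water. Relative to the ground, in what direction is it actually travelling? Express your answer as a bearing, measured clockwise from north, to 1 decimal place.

312.4°

Taking east as x and north as y: velocity relative to the water = (-16.462, 15.191) knots; the water relative to ground = (2.715, -2.659) knots.
Velocity relative to ground = (-16.462, 15.191) + (2.715, -2.659) = (-13.747, 12.532) knots.
Bearing = atan2(-13.75, 12.53) = 312.35° clockwise from north.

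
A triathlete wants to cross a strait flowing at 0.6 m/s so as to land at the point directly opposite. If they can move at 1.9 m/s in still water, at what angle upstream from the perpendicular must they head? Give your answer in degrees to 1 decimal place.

18.4°

To cancel the current, the upstream component of the triathlete's velocity must equal the flow: 1.9 sin θ = 0.6.
sin θ = 0.6 / 1.9 = 0.3158.
θ = arcsin(0.3158) = 18.408°.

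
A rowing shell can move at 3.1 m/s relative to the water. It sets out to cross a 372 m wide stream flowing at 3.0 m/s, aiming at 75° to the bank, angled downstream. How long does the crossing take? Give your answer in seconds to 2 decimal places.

124.23 s

The component of the rowing shell's velocity perpendicular to the bank is 3.1 × sin 75° = 2.994 m/s.
The flow acts along the bank and has no component across it.
Time = 372 / 2.994 = 124.233 s.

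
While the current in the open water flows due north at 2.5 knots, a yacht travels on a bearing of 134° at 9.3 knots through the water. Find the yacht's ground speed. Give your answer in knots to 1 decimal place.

Taking east as x and north as y: velocity relative to the water = (6.690, -6.460) knots; the water relative to ground = (0.000, 2.500) knots.
Velocity relative to ground = (6.690, -6.460) + (0.000, 2.500) = (6.690, -3.960) knots.
Speed = |(6.690, -3.960)| = 7.774 knots.

7.8 knots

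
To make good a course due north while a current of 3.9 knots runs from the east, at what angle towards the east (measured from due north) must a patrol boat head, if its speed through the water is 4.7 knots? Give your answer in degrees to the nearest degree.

The current pushes perpendicular to the desired track; the heading must have a component into the current equal to 3.9 knots: 4.7 sin θ = 3.9.
sin θ = 0.8298, so θ = 56.077°.

56°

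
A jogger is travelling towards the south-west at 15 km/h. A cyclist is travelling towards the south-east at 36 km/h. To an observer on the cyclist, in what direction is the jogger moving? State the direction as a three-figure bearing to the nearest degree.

Taking east as x and north as y: jogger velocity = (-10.607, -10.607) km/h; cyclist velocity = (25.456, -25.456) km/h.
Velocity of jogger relative to cyclist = (-10.607, -10.607) − (25.456, -25.456) = (-36.062, 14.849) km/h.
Bearing = atan2(-36.06, 14.85) = 292.38° clockwise from north.

292°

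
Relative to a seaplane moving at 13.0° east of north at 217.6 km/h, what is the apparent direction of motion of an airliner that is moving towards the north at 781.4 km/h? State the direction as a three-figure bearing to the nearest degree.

355°

Taking east as x and north as y: airliner velocity = (0.000, 781.400) km/h; seaplane velocity = (48.949, 212.023) km/h.
Velocity of airliner relative to seaplane = (0.000, 781.400) − (48.949, 212.023) = (-48.949, 569.377) km/h.
Bearing = atan2(-48.95, 569.38) = 355.09° clockwise from north.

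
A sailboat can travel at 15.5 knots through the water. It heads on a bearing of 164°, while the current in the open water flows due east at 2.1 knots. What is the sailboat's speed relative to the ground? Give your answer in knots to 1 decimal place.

16.2 knots

Taking east as x and north as y: velocity relative to the water = (4.272, -14.900) knots; the water relative to ground = (2.100, 0.000) knots.
Velocity relative to ground = (4.272, -14.900) + (2.100, 0.000) = (6.372, -14.900) knots.
Speed = |(6.372, -14.900)| = 16.205 knots.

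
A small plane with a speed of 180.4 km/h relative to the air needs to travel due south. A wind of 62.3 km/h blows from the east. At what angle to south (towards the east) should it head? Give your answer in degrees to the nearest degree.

The wind pushes perpendicular to the desired track; the heading must have a component into the wind equal to 62.3 km/h: 180.4 sin θ = 62.3.
sin θ = 0.3453, so θ = 20.203°.

20°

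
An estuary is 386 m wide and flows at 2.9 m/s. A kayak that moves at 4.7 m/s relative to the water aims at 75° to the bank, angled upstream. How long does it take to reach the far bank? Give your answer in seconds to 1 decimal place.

85.0 s

The component of the kayak's velocity perpendicular to the bank is 4.7 × sin 75° = 4.540 m/s.
The current is parallel to the bank, so it does not affect the crossing time.
Time = 386 / 4.540 = 85.025 s.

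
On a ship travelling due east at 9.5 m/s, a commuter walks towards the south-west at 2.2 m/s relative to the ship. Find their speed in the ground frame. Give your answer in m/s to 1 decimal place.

8.1 m/s

Taking east as x and north as y: ship velocity = (9.500, 0.000) m/s; commuter velocity relative to ship = (-1.556, -1.556) m/s.
Velocity relative to ground = (9.500, 0.000) + (-1.556, -1.556) = (7.944, -1.556) m/s.
Speed = |(7.944, -1.556)| = 8.095 m/s.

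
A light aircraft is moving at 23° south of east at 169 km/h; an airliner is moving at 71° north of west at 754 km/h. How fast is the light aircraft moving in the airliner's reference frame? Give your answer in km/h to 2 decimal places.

876.13 km/h

Taking east as x and north as y: light aircraft velocity = (155.565, -66.034) km/h; airliner velocity = (-245.478, 712.921) km/h.
Velocity of light aircraft relative to airliner = (155.565, -66.034) − (-245.478, 712.921) = (401.044, -778.955) km/h.
Magnitude = |(401.044, -778.955)| = 876.131 km/h.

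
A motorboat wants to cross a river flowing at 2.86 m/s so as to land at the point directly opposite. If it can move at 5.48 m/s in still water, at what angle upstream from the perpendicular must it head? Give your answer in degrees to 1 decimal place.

To cancel the current, the upstream component of the motorboat's velocity must equal the flow: 5.48 sin θ = 2.86.
sin θ = 2.86 / 5.48 = 0.5219.
θ = arcsin(0.5219) = 31.460°.

31.5°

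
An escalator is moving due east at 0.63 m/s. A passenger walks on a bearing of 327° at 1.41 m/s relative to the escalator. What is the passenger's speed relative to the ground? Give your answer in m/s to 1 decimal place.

1.2 m/s

Taking east as x and north as y: escalator velocity = (0.630, 0.000) m/s; passenger velocity relative to escalator = (-0.768, 1.183) m/s.
Velocity relative to ground = (0.630, 0.000) + (-0.768, 1.183) = (-0.138, 1.183) m/s.
Speed = |(-0.138, 1.183)| = 1.191 m/s.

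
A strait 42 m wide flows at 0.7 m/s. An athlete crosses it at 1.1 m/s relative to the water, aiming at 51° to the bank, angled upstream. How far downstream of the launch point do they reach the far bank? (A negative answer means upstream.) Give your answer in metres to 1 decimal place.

Perpendicular speed = 0.855 m/s; crossing time = 42 / 0.855 = 49.131 s.
Net downstream speed = 0.008 m/s.
Drift = 0.008 × 49.131 = 0.381 m (downstream).

0.4 m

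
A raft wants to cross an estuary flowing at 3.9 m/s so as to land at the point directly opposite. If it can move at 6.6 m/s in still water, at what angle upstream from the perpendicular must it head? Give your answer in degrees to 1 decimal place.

To cancel the current, the upstream component of the raft's velocity must equal the flow: 6.6 sin θ = 3.9.
sin θ = 3.9 / 6.6 = 0.5909.
θ = arcsin(0.5909) = 36.222°.

36.2°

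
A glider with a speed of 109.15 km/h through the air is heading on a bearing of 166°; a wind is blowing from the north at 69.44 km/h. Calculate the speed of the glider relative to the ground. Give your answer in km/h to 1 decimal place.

Taking east as x and north as y: velocity relative to the air = (26.406, -105.908) km/h; the air relative to ground = (0.000, -69.440) km/h.
Velocity relative to ground = (26.406, -105.908) + (0.000, -69.440) = (26.406, -175.348) km/h.
Speed = |(26.406, -175.348)| = 177.325 km/h.

177.3 km/h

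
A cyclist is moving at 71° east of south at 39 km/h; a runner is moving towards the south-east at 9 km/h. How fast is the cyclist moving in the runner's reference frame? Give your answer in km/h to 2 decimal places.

31.16 km/h

Taking east as x and north as y: cyclist velocity = (36.875, -12.697) km/h; runner velocity = (6.364, -6.364) km/h.
Velocity of cyclist relative to runner = (36.875, -12.697) − (6.364, -6.364) = (30.511, -6.333) km/h.
Magnitude = |(30.511, -6.333)| = 31.162 km/h.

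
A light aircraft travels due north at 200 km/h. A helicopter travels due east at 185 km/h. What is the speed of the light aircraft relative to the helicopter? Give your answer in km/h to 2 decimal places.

272.44 km/h

Taking east as x and north as y: light aircraft velocity = (0.000, 200.000) km/h; helicopter velocity = (185.000, 0.000) km/h.
Velocity of light aircraft relative to helicopter = (0.000, 200.000) − (185.000, 0.000) = (-185.000, 200.000) km/h.
Magnitude = |(-185.000, 200.000)| = 272.443 km/h.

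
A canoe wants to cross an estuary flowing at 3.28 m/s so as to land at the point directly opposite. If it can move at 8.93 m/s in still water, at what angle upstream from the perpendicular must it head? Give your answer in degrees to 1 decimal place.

To cancel the current, the upstream component of the canoe's velocity must equal the flow: 8.93 sin θ = 3.28.
sin θ = 3.28 / 8.93 = 0.3673.
θ = arcsin(0.3673) = 21.549°.

21.5°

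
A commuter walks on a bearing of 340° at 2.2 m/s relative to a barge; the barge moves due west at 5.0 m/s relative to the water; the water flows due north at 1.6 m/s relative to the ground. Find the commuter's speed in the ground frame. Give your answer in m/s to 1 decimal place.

In east/north components (m/s): commuter relative to barge = (-0.752, 2.067); barge relative to water = (-5.000, 0.000); water relative to ground = (0.000, 1.600).
Sum = (-5.752, 3.667) m/s.
Speed = |(-5.752, 3.667)| = 6.822 m/s.

6.8 m/s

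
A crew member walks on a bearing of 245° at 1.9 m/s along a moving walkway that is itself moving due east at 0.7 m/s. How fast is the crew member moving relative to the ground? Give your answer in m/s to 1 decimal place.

1.3 m/s

Taking east as x and north as y: moving walkway velocity = (0.700, 0.000) m/s; crew member velocity relative to moving walkway = (-1.722, -0.803) m/s.
Velocity relative to ground = (0.700, 0.000) + (-1.722, -0.803) = (-1.022, -0.803) m/s.
Speed = |(-1.022, -0.803)| = 1.300 m/s.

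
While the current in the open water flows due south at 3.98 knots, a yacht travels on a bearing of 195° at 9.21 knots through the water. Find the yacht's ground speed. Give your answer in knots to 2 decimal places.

Taking east as x and north as y: velocity relative to the water = (-2.384, -8.896) knots; the water relative to ground = (0.000, -3.980) knots.
Velocity relative to ground = (-2.384, -8.896) + (0.000, -3.980) = (-2.384, -12.876) knots.
Speed = |(-2.384, -12.876)| = 13.095 knots.

13.09 knots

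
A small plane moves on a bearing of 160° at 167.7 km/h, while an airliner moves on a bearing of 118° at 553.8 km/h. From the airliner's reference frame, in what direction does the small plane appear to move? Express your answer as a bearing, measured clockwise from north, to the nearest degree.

Taking east as x and north as y: small plane velocity = (57.357, -157.586) km/h; airliner velocity = (488.976, -259.993) km/h.
Velocity of small plane relative to airliner = (57.357, -157.586) − (488.976, -259.993) = (-431.620, 102.407) km/h.
Bearing = atan2(-431.62, 102.41) = 283.35° clockwise from north.

283°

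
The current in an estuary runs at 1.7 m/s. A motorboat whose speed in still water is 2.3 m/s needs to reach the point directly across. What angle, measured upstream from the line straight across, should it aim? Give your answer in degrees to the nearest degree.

48°

To cancel the current, the upstream component of the motorboat's velocity must equal the flow: 2.3 sin θ = 1.7.
sin θ = 1.7 / 2.3 = 0.7391.
θ = arcsin(0.7391) = 47.657°.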